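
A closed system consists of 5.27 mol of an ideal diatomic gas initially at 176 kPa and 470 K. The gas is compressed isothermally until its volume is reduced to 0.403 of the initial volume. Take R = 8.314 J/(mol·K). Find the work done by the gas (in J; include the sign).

V₁ = nRT₁/P₁ = 5.27×8.314×470/176 = 117 L.
Isothermal: T stays 470 K; PV = const ⇒ V₂ = 47.2 L, P₂ = 437 kPa.
W = nRT ln(V₂/V₁) = 5.27×8.314×470×ln(0.403) = -18700 J.

-18700 J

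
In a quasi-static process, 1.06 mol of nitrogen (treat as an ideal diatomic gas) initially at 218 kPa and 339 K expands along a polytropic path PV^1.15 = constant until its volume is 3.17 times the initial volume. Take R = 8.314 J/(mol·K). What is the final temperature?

285 K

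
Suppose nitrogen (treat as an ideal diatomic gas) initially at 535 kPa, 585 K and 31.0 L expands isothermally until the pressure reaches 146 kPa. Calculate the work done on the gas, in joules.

n = P₁V₁/(RT₁) = 535×31.0/(8.314×585) = 3.41 mol.
Isothermal: T stays 585 K; PV = const ⇒ V₂ = 114 L, P₂ = 146 kPa.
W = nRT ln(V₂/V₁) = 3.41×8.314×585×ln(3.66) = 21500 J.
Work done on the gas = −W_by = -21500 J.

-21500 J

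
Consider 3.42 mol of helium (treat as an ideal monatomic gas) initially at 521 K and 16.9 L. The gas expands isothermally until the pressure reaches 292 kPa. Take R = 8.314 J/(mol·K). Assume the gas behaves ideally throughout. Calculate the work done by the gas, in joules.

P₁ = nRT₁/V₁ = 3.42×8.314×521/16.9 = 877 kPa.
Isothermal: T stays 521 K; PV = const ⇒ V₂ = 50.7 L, P₂ = 292 kPa.
W = nRT ln(V₂/V₁) = 3.42×8.314×521×ln(3.00) = 16300 J.

16300 J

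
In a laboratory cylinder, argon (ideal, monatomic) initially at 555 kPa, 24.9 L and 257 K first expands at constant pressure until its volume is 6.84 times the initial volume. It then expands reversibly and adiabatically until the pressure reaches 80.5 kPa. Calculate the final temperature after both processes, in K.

n = P₁V₁/(RT₁) = 555×24.9/(8.314×257) = 6.47 mol.
Step 1 — Isobaric: P stays 555 kPa; V/T = const ⇒ T₂ = 1760 K, V₂ = 170 L.
W = PΔV = 555×(170−24.9) kPa·L = 80700 J.
ΔU = nCvΔT = 6.47×12.5×(1760−257) = 121000 J.
Q = ΔU + W = nCpΔT = 202000 J.
State after step 1: P = 555 kPa, V = 170 L, T = 1760 K.
Step 2 — Adiabatic: T₂/T₁ = (P₂/P₁)^((γ−1)/γ) ⇒ T₂ = 1760×(0.145)^0.400 = 812 K; V₂ = 542 L.
ΔU = nCvΔT = 6.47×12.5×(812−1760) = -76300 J.
Q = 0 for an adiabatic process, so W = −ΔU = 76300 J.
Net over both steps: W = 157000 J, Q = 202000 J, ΔU = 44800 J.

812 K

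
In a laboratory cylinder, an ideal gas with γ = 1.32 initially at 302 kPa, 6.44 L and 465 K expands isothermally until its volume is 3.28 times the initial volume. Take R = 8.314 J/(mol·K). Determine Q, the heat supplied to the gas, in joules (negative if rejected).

n = P₁V₁/(RT₁) = 302×6.44/(8.314×465) = 0.503 mol.
Isothermal: T stays 465 K; PV = const ⇒ V₂ = 21.1 L, P₂ = 92.1 kPa.
ΔU = 0 (ideal gas, T constant).
W = nRT ln(V₂/V₁) = 0.503×8.314×465×ln(3.28) = 2310 J.
Q = ΔU + W = 2310 J.

2310 J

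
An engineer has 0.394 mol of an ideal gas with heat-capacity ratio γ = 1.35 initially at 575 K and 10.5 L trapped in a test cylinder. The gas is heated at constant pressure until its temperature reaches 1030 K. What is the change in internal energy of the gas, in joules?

4260 J

P₁ = nRT₁/V₁ = 0.394×8.314×575/10.5 = 179 kPa.
Isobaric: P stays 179 kPa; V/T = const ⇒ T₂ = 1030 K, V₂ = 18.8 L.
For an ideal gas ΔU = nCvΔT with Cv = R/(γ−1) = 23.8 J/(mol·K).
ΔU = 0.394×23.8×(1030−575) = 4260 J.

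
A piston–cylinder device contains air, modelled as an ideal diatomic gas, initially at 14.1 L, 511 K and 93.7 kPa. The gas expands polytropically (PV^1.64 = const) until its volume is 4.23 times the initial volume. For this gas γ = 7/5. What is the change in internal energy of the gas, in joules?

-1990 J

n = P₁V₁/(RT₁) = 93.7×14.1/(8.314×511) = 0.311 mol.
Polytropic n=1.64: T₂ = T₁(V₁/V₂)^(n−1) = 511×(0.236)^0.64 = 203 K; P₂ = P₁(V₁/V₂)^n = 8.80 kPa.
For an ideal gas ΔU = nCvΔT with Cv = (5/2)R = 20.8 J/(mol·K).
ΔU = 0.311×20.8×(203−511) = -1990 J.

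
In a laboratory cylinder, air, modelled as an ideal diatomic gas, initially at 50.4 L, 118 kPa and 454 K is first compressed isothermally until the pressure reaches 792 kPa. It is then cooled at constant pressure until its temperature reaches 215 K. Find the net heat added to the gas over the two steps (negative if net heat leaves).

-22300 J

n = P₁V₁/(RT₁) = 118×50.4/(8.314×454) = 1.58 mol.
Step 1 — Isothermal: T stays 454 K; PV = const ⇒ V₂ = 7.51 L, P₂ = 792 kPa.
ΔU = 0 (ideal gas, T constant).
W = nRT ln(V₂/V₁) = 1.58×8.314×454×ln(0.149) = -11300 J.
Q = ΔU + W = -11300 J.
State after step 1: P = 792 kPa, V = 7.51 L, T = 454 K.
Step 2 — Isobaric: P stays 792 kPa; V/T = const ⇒ T₂ = 215 K, V₂ = 3.56 L.
W = PΔV = 792×(3.56−7.51) kPa·L = -3130 J.
ΔU = nCvΔT = 1.58×20.8×(215−454) = -7830 J.
Q = ΔU + W = nCpΔT = -11000 J.
Net over both steps: W = -14500 J, Q = -22300 J, ΔU = -7830 J.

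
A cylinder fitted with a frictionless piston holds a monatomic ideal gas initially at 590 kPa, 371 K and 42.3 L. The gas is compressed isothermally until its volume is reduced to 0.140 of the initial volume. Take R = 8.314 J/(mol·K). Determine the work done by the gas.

n = P₁V₁/(RT₁) = 590×42.3/(8.314×371) = 8.09 mol.
Isothermal: T stays 371 K; PV = const ⇒ V₂ = 5.92 L, P₂ = 4210 kPa.
W = nRT ln(V₂/V₁) = 8.09×8.314×371×ln(0.140) = -49100 J.

-49100 J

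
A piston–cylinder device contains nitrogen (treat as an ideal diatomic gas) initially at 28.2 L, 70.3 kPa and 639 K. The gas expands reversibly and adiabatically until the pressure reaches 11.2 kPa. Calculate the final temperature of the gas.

378 K

Adiabatic: T₂/T₁ = (P₂/P₁)^((γ−1)/γ) ⇒ T₂ = 639×(0.159)^0.286 = 378 K; V₂ = 105 L.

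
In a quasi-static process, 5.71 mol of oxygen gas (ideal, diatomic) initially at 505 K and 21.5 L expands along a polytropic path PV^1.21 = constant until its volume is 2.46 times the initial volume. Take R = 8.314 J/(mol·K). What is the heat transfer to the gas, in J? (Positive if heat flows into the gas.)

P₁ = nRT₁/V₁ = 5.71×8.314×505/21.5 = 1120 kPa.
Polytropic n=1.21: T₂ = T₁(V₁/V₂)^(n−1) = 505×(0.407)^0.21 = 418 K; P₂ = P₁(V₁/V₂)^n = 375 kPa.
W = (P₁V₁−P₂V₂)/(n−1) = (1120×21.5−375×52.9)/0.21 = 19700 J.
ΔU = nCvΔT = 5.71×20.8×(418−505) = -10300 J.
Q = ΔU + W = 9340 J.

9340 J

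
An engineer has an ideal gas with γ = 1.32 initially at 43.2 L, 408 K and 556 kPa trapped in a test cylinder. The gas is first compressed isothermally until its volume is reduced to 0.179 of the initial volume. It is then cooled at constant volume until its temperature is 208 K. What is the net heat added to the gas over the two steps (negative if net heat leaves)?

-78100 J

n = P₁V₁/(RT₁) = 556×43.2/(8.314×408) = 7.08 mol.
Step 1 — Isothermal: T stays 408 K; PV = const ⇒ V₂ = 7.73 L, P₂ = 3110 kPa.
ΔU = 0 (ideal gas, T constant).
W = nRT ln(V₂/V₁) = 7.08×8.314×408×ln(0.179) = -41300 J.
Q = ΔU + W = -41300 J.
State after step 1: P = 3110 kPa, V = 7.73 L, T = 408 K.
Step 2 — Isochoric: V stays 7.73 L; P/T = const ⇒ T₂ = 208 K, P₂ = 1580 kPa.
W = 0 (no volume change).
ΔU = nCvΔT = 7.08×26.0×(208−408) = -36800 J.
Q = ΔU = -36800 J.
Net over both steps: W = -41300 J, Q = -78100 J, ΔU = -36800 J.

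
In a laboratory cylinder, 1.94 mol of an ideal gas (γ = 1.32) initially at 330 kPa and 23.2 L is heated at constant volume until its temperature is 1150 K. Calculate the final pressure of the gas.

T₁ = P₁V₁/(nR) = 330×23.2/(1.94×8.314) = 475 K.
Isochoric: V stays 23.2 L; P/T = const ⇒ T₂ = 1150 K, P₂ = 800 kPa.

800 kPa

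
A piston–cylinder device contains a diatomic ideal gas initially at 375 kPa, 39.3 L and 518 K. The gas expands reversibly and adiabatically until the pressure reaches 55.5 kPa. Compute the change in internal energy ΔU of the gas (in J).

-15500 J

n = P₁V₁/(RT₁) = 375×39.3/(8.314×518) = 3.42 mol.
Adiabatic: T₂/T₁ = (P₂/P₁)^((γ−1)/γ) ⇒ T₂ = 518×(0.148)^0.286 = 300 K; V₂ = 154 L.
For an ideal gas ΔU = nCvΔT with Cv = (5/2)R = 20.8 J/(mol·K).
ΔU = 3.42×20.8×(300−518) = -15500 J.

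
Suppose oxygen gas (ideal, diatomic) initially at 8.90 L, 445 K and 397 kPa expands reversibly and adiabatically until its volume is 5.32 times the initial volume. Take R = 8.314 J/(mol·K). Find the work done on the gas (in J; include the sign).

-4310 J

n = P₁V₁/(RT₁) = 397×8.90/(8.314×445) = 0.955 mol.
Adiabatic: TV^(γ−1) = const ⇒ T₂ = 445×(0.188)^0.400 = 228 K; PV^γ = const ⇒ P₂ = 38.2 kPa.
ΔU = nCvΔT = 0.955×20.8×(228−445) = -4310 J.
Q = 0 for an adiabatic process, so W = −ΔU = 4310 J.
Work done on the gas = −W_by = -4310 J.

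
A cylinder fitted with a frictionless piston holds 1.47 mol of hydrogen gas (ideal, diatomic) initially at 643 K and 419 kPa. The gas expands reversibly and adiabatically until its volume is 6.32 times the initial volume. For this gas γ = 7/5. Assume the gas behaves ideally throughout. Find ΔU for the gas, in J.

-10200 J

V₁ = nRT₁/P₁ = 1.47×8.314×643/419 = 18.8 L.
Adiabatic: TV^(γ−1) = const ⇒ T₂ = 643×(0.158)^0.400 = 308 K; PV^γ = const ⇒ P₂ = 31.7 kPa.
For an ideal gas ΔU = nCvΔT with Cv = (5/2)R = 20.8 J/(mol·K).
ΔU = 1.47×20.8×(308−643) = -10200 J.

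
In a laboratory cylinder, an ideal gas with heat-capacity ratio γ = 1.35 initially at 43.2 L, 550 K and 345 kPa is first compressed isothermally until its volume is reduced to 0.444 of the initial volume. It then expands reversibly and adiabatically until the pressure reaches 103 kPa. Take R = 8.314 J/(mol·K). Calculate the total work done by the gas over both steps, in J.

n = P₁V₁/(RT₁) = 345×43.2/(8.314×550) = 3.26 mol.
Step 1 — Isothermal: T stays 550 K; PV = const ⇒ V₂ = 19.2 L, P₂ = 777 kPa.
ΔU = 0 (ideal gas, T constant).
W = nRT ln(V₂/V₁) = 3.26×8.314×550×ln(0.444) = -12100 J.
Q = ΔU + W = -12100 J.
State after step 1: P = 777 kPa, V = 19.2 L, T = 550 K.
Step 2 — Adiabatic: T₂/T₁ = (P₂/P₁)^((γ−1)/γ) ⇒ T₂ = 550×(0.133)^0.259 = 326 K; V₂ = 85.7 L.
ΔU = nCvΔT = 3.26×23.8×(326−550) = -17400 J.
Q = 0 for an adiabatic process, so W = −ΔU = 17400 J.
Net over both steps: W = 5260 J, Q = -12100 J, ΔU = -17400 J.

5260 J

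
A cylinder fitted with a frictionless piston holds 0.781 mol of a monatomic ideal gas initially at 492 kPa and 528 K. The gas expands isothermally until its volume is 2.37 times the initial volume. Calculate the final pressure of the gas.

V₁ = nRT₁/P₁ = 0.781×8.314×528/492 = 6.97 L.
Isothermal: T stays 528 K; PV = const ⇒ V₂ = 16.5 L, P₂ = 208 kPa.

208 kPa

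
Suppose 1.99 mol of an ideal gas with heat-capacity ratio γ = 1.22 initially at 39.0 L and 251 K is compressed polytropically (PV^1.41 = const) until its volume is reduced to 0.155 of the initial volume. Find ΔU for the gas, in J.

P₁ = nRT₁/V₁ = 1.99×8.314×251/39.0 = 106 kPa.
Polytropic n=1.41: T₂ = T₁(V₁/V₂)^(n−1) = 251×(6.45)^0.41 = 539 K; P₂ = P₁(V₁/V₂)^n = 1480 kPa.
For an ideal gas ΔU = nCvΔT with Cv = R/(γ−1) = 37.8 J/(mol·K).
ΔU = 1.99×37.8×(539−251) = 21700 J.

21700 J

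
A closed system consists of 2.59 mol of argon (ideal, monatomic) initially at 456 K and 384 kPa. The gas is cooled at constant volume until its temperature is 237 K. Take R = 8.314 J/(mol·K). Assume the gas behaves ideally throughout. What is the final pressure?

200 kPa

V₁ = nRT₁/P₁ = 2.59×8.314×456/384 = 25.6 L.
Isochoric: V stays 25.6 L; P/T = const ⇒ T₂ = 237 K, P₂ = 200 kPa.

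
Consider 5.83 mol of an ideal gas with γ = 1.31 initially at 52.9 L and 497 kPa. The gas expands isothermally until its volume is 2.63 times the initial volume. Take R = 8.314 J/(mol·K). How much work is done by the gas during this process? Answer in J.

25400 J

T₁ = P₁V₁/(nR) = 497×52.9/(5.83×8.314) = 542 K.
Isothermal: T stays 542 K; PV = const ⇒ V₂ = 139 L, P₂ = 189 kPa.
W = nRT ln(V₂/V₁) = 5.83×8.314×542×ln(2.63) = 25400 J.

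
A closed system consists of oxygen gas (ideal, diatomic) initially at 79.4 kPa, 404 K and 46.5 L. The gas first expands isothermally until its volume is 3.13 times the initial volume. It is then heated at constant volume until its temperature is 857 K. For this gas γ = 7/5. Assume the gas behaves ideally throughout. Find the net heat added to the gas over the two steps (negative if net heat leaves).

n = P₁V₁/(RT₁) = 79.4×46.5/(8.314×404) = 1.10 mol.
Step 1 — Isothermal: T stays 404 K; PV = const ⇒ V₂ = 146 L, P₂ = 25.4 kPa.
ΔU = 0 (ideal gas, T constant).
W = nRT ln(V₂/V₁) = 1.10×8.314×404×ln(3.13) = 4210 J.
Q = ΔU + W = 4210 J.
State after step 1: P = 25.4 kPa, V = 146 L, T = 404 K.
Step 2 — Isochoric: V stays 146 L; P/T = const ⇒ T₂ = 857 K, P₂ = 53.8 kPa.
W = 0 (no volume change).
ΔU = nCvΔT = 1.10×20.8×(857−404) = 10300 J.
Q = ΔU = 10300 J.
Net over both steps: W = 4210 J, Q = 14600 J, ΔU = 10300 J.

14600 J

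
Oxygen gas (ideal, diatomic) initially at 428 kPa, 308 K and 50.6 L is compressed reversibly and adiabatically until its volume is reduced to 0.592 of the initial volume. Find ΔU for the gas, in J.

12600 J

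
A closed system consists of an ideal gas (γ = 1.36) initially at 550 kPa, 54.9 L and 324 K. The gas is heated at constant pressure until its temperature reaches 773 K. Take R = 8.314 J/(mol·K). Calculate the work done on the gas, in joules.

n = P₁V₁/(RT₁) = 550×54.9/(8.314×324) = 11.2 mol.
Isobaric: P stays 550 kPa; V/T = const ⇒ T₂ = 773 K, V₂ = 131 L.
W = PΔV = 550×(131−54.9) kPa·L = 41800 J.
Work done on the gas = −W_by = -41800 J.

-41800 J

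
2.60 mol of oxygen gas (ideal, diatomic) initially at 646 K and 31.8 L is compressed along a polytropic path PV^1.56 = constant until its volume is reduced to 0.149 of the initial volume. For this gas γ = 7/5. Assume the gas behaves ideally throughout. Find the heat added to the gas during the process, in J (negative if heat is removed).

19000 J

P₁ = nRT₁/V₁ = 2.60×8.314×646/31.8 = 439 kPa.
Polytropic n=1.56: T₂ = T₁(V₁/V₂)^(n−1) = 646×(6.71)^0.56 = 1880 K; P₂ = P₁(V₁/V₂)^n = 8560 kPa.
W = (P₁V₁−P₂V₂)/(n−1) = (439×31.8−8560×4.74)/0.56 = -47500 J.
ΔU = nCvΔT = 2.60×20.8×(1880−646) = 66500 J.
Q = ΔU + W = 19000 J.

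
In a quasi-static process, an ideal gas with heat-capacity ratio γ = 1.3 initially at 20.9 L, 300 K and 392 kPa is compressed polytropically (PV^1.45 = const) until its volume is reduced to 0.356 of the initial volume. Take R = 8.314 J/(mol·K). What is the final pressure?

1750 kPa

Polytropic n=1.45: T₂ = T₁(V₁/V₂)^(n−1) = 300×(2.81)^0.45 = 477 K; P₂ = P₁(V₁/V₂)^n = 1750 kPa.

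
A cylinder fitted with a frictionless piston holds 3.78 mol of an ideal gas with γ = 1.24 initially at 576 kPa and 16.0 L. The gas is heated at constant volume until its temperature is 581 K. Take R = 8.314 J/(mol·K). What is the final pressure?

T₁ = P₁V₁/(nR) = 576×16.0/(3.78×8.314) = 293 K.
Isochoric: V stays 16.0 L; P/T = const ⇒ T₂ = 581 K, P₂ = 1140 kPa.

1140 kPa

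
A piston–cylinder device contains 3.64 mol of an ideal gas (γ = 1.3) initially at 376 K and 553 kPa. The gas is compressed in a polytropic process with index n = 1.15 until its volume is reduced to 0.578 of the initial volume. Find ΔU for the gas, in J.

V₁ = nRT₁/P₁ = 3.64×8.314×376/553 = 20.6 L.
Polytropic n=1.15: T₂ = T₁(V₁/V₂)^(n−1) = 376×(1.73)^0.15 = 408 K; P₂ = P₁(V₁/V₂)^n = 1040 kPa.
For an ideal gas ΔU = nCvΔT with Cv = R/(γ−1) = 27.7 J/(mol·K).
ΔU = 3.64×27.7×(408−376) = 3250 J.

3250 J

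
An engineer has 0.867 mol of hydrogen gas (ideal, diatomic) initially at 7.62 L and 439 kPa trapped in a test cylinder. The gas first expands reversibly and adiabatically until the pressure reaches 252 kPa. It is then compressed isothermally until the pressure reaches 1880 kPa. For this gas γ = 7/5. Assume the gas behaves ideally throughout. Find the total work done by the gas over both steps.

-4510 J

T₁ = P₁V₁/(nR) = 439×7.62/(0.867×8.314) = 464 K.
Step 1 — Adiabatic: T₂/T₁ = (P₂/P₁)^((γ−1)/γ) ⇒ T₂ = 464×(0.574)^0.286 = 396 K; V₂ = 11.3 L.
ΔU = nCvΔT = 0.867×20.8×(396−464) = -1230 J.
Q = 0 for an adiabatic process, so W = −ΔU = 1230 J.
State after step 1: P = 252 kPa, V = 11.3 L, T = 396 K.
Step 2 — Isothermal: T stays 396 K; PV = const ⇒ V₂ = 1.52 L, P₂ = 1880 kPa.
ΔU = 0 (ideal gas, T constant).
W = nRT ln(V₂/V₁) = 0.867×8.314×396×ln(0.134) = -5740 J.
Q = ΔU + W = -5740 J.
Net over both steps: W = -4510 J, Q = -5740 J, ΔU = -1230 J.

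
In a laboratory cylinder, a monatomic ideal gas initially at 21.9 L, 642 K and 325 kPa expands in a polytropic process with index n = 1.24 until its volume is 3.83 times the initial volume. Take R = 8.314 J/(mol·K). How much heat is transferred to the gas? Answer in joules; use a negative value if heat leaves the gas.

5230 J

n = P₁V₁/(RT₁) = 325×21.9/(8.314×642) = 1.33 mol.
Polytropic n=1.24: T₂ = T₁(V₁/V₂)^(n−1) = 642×(0.261)^0.24 = 465 K; P₂ = P₁(V₁/V₂)^n = 61.5 kPa.
W = (P₁V₁−P₂V₂)/(n−1) = (325×21.9−61.5×83.9)/0.24 = 8170 J.
ΔU = nCvΔT = 1.33×12.5×(465−642) = -2940 J.
Q = ΔU + W = 5230 J.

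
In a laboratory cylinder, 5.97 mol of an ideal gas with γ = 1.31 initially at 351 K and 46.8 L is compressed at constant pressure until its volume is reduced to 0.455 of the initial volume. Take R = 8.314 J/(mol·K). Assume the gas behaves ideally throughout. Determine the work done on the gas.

9490 J

P₁ = nRT₁/V₁ = 5.97×8.314×351/46.8 = 372 kPa.
Isobaric: P stays 372 kPa; V/T = const ⇒ T₂ = 160 K, V₂ = 21.3 L.
W = PΔV = 372×(21.3−46.8) kPa·L = -9490 J.
Work done on the gas = −W_by = 9490 J.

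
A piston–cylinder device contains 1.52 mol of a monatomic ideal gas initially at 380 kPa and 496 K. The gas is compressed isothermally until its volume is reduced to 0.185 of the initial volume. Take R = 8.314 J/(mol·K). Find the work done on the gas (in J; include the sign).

V₁ = nRT₁/P₁ = 1.52×8.314×496/380 = 16.5 L.
Isothermal: T stays 496 K; PV = const ⇒ V₂ = 3.05 L, P₂ = 2050 kPa.
W = nRT ln(V₂/V₁) = 1.52×8.314×496×ln(0.185) = -10600 J.
Work done on the gas = −W_by = 10600 J.

10600 J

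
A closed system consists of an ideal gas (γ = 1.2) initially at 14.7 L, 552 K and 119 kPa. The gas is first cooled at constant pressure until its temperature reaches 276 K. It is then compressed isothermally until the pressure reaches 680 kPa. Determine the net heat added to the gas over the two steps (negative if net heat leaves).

-6770 J

n = P₁V₁/(RT₁) = 119×14.7/(8.314×552) = 0.381 mol.
Step 1 — Isobaric: P stays 119 kPa; V/T = const ⇒ T₂ = 276 K, V₂ = 7.35 L.
W = PΔV = 119×(7.35−14.7) kPa·L = -875 J.
ΔU = nCvΔT = 0.381×41.6×(276−552) = -4370 J.
Q = ΔU + W = nCpΔT = -5250 J.
State after step 1: P = 119 kPa, V = 7.35 L, T = 276 K.
Step 2 — Isothermal: T stays 276 K; PV = const ⇒ V₂ = 1.29 L, P₂ = 680 kPa.
ΔU = 0 (ideal gas, T constant).
W = nRT ln(V₂/V₁) = 0.381×8.314×276×ln(0.175) = -1520 J.
Q = ΔU + W = -1520 J.
Net over both steps: W = -2400 J, Q = -6770 J, ΔU = -4370 J.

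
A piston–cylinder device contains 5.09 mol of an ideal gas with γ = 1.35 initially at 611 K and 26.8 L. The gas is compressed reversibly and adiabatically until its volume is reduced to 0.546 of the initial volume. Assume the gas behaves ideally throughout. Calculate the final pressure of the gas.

2180 kPa

P₁ = nRT₁/V₁ = 5.09×8.314×611/26.8 = 965 kPa.
Adiabatic: TV^(γ−1) = const ⇒ T₂ = 611×(1.83)^0.350 = 755 K; PV^γ = const ⇒ P₂ = 2180 kPa.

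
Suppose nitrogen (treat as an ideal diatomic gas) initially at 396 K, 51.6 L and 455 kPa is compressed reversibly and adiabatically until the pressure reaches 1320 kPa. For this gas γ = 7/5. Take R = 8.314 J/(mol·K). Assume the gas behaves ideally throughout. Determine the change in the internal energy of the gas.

20900 J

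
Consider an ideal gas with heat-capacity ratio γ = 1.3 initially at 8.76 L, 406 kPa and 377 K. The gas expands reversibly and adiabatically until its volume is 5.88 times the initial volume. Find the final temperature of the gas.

Adiabatic: TV^(γ−1) = const ⇒ T₂ = 377×(0.170)^0.300 = 222 K; PV^γ = const ⇒ P₂ = 40.6 kPa.

222 K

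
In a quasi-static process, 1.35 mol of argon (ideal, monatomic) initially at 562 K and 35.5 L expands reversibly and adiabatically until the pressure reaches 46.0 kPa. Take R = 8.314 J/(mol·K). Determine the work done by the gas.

3950 J

P₁ = nRT₁/V₁ = 1.35×8.314×562/35.5 = 178 kPa.
Adiabatic: T₂/T₁ = (P₂/P₁)^((γ−1)/γ) ⇒ T₂ = 562×(0.259)^0.400 = 327 K; V₂ = 79.9 L.
ΔU = nCvΔT = 1.35×12.5×(327−562) = -3950 J.
Q = 0 for an adiabatic process, so W = −ΔU = 3950 J.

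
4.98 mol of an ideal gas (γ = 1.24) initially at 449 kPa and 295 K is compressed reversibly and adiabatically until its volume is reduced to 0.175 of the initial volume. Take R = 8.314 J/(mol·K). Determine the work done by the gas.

-26400 J

V₁ = nRT₁/P₁ = 4.98×8.314×295/449 = 27.2 L.
Adiabatic: TV^(γ−1) = const ⇒ T₂ = 295×(5.71)^0.240 = 448 K; PV^γ = const ⇒ P₂ = 3900 kPa.
ΔU = nCvΔT = 4.98×34.6×(448−295) = 26400 J.
Q = 0 for an adiabatic process, so W = −ΔU = -26400 J.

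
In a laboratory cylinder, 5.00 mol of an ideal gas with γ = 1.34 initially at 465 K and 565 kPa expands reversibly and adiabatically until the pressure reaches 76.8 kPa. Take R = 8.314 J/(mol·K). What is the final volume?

V₁ = nRT₁/P₁ = 5.00×8.314×465/565 = 34.2 L.
Adiabatic: T₂/T₁ = (P₂/P₁)^((γ−1)/γ) ⇒ T₂ = 465×(0.136)^0.254 = 280 K; V₂ = 152 L.

152 L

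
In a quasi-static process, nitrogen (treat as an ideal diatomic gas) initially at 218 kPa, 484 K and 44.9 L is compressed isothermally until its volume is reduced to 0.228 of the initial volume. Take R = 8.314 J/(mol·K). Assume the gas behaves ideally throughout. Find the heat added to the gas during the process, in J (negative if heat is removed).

n = P₁V₁/(RT₁) = 218×44.9/(8.314×484) = 2.43 mol.
Isothermal: T stays 484 K; PV = const ⇒ V₂ = 10.2 L, P₂ = 956 kPa.
ΔU = 0 (ideal gas, T constant).
W = nRT ln(V₂/V₁) = 2.43×8.314×484×ln(0.228) = -14500 J.
Q = ΔU + W = -14500 J.

-14500 J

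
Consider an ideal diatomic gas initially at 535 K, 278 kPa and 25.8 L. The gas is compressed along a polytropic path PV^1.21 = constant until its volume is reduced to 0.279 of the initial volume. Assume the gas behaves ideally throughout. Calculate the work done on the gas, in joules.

10500 J

n = P₁V₁/(RT₁) = 278×25.8/(8.314×535) = 1.61 mol.
Polytropic n=1.21: T₂ = T₁(V₁/V₂)^(n−1) = 535×(3.58)^0.21 = 699 K; P₂ = P₁(V₁/V₂)^n = 1300 kPa.
W = (P₁V₁−P₂V₂)/(n−1) = (278×25.8−1300×7.20)/0.21 = -10500 J.
Work done on the gas = −W_by = 10500 J.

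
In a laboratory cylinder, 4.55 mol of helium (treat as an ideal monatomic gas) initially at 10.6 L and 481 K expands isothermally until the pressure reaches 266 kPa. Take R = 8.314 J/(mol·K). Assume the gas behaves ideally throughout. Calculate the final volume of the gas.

68.4 L

P₁ = nRT₁/V₁ = 4.55×8.314×481/10.6 = 1720 kPa.
Isothermal: T stays 481 K; PV = const ⇒ V₂ = 68.4 L, P₂ = 266 kPa.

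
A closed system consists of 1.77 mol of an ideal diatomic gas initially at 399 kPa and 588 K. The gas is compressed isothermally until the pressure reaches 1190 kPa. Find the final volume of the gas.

7.27 L

V₁ = nRT₁/P₁ = 1.77×8.314×588/399 = 21.7 L.
Isothermal: T stays 588 K; PV = const ⇒ V₂ = 7.27 L, P₂ = 1190 kPa.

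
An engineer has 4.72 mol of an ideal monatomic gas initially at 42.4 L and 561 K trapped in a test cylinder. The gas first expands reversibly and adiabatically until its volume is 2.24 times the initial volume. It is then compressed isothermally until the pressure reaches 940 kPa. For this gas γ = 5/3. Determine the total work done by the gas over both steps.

-11200 J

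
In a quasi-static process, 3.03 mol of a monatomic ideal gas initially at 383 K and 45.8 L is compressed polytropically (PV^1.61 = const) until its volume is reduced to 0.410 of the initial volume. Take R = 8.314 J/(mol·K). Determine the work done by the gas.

-11400 J

P₁ = nRT₁/V₁ = 3.03×8.314×383/45.8 = 211 kPa.
Polytropic n=1.61: T₂ = T₁(V₁/V₂)^(n−1) = 383×(2.44)^0.61 = 660 K; P₂ = P₁(V₁/V₂)^n = 885 kPa.
W = (P₁V₁−P₂V₂)/(n−1) = (211×45.8−885×18.8)/0.61 = -11400 J.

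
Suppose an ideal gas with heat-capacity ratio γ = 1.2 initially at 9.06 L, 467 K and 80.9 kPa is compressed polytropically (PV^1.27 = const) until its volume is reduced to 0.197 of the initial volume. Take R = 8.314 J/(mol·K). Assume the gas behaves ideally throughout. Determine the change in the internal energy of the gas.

n = P₁V₁/(RT₁) = 80.9×9.06/(8.314×467) = 0.189 mol.
Polytropic n=1.27: T₂ = T₁(V₁/V₂)^(n−1) = 467×(5.08)^0.27 = 724 K; P₂ = P₁(V₁/V₂)^n = 637 kPa.
For an ideal gas ΔU = nCvΔT with Cv = R/(γ−1) = 41.6 J/(mol·K).
ΔU = 0.189×41.6×(724−467) = 2020 J.

2020 J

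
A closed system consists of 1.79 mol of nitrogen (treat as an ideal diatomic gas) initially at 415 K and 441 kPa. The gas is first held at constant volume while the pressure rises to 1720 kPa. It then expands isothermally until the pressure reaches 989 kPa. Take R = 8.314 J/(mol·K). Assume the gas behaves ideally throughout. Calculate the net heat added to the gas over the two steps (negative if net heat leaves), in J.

58100 J

V₁ = nRT₁/P₁ = 1.79×8.314×415/441 = 14.0 L.
Step 1 — Isochoric: V stays 14.0 L; P/T = const ⇒ T₂ = 1620 K, P₂ = 1720 kPa.
W = 0 (no volume change).
ΔU = nCvΔT = 1.79×20.8×(1620−415) = 44800 J.
Q = ΔU = 44800 J.
State after step 1: P = 1720 kPa, V = 14.0 L, T = 1620 K.
Step 2 — Isothermal: T stays 1620 K; PV = const ⇒ V₂ = 24.4 L, P₂ = 989 kPa.
ΔU = 0 (ideal gas, T constant).
W = nRT ln(V₂/V₁) = 1.79×8.314×1620×ln(1.74) = 13300 J.
Q = ΔU + W = 13300 J.
Net over both steps: W = 13300 J, Q = 58100 J, ΔU = 44800 J.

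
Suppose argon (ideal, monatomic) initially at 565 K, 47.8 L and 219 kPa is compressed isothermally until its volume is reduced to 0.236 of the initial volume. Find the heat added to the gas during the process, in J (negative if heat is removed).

-15100 J

n = P₁V₁/(RT₁) = 219×47.8/(8.314×565) = 2.23 mol.
Isothermal: T stays 565 K; PV = const ⇒ V₂ = 11.3 L, P₂ = 928 kPa.
ΔU = 0 (ideal gas, T constant).
W = nRT ln(V₂/V₁) = 2.23×8.314×565×ln(0.236) = -15100 J.
Q = ΔU + W = -15100 J.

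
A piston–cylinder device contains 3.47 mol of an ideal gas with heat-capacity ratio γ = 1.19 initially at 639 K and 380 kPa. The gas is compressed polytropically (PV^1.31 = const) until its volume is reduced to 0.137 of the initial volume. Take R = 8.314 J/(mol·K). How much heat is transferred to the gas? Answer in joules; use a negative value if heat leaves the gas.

32000 J

V₁ = nRT₁/P₁ = 3.47×8.314×639/380 = 48.5 L.
Polytropic n=1.31: T₂ = T₁(V₁/V₂)^(n−1) = 639×(7.30)^0.31 = 1180 K; P₂ = P₁(V₁/V₂)^n = 5140 kPa.
W = (P₁V₁−P₂V₂)/(n−1) = (380×48.5−5140×6.65)/0.31 = -50700 J.
ΔU = nCvΔT = 3.47×43.8×(1180−639) = 82700 J.
Q = ΔU + W = 32000 J.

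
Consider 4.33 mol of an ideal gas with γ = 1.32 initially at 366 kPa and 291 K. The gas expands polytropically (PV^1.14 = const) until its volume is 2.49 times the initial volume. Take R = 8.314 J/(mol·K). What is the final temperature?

V₁ = nRT₁/P₁ = 4.33×8.314×291/366 = 28.6 L.
Polytropic n=1.14: T₂ = T₁(V₁/V₂)^(n−1) = 291×(0.402)^0.14 = 256 K; P₂ = P₁(V₁/V₂)^n = 129 kPa.

256 K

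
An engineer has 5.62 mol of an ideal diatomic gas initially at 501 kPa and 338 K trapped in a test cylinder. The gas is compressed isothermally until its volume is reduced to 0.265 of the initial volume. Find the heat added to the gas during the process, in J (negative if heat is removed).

-21000 J

V₁ = nRT₁/P₁ = 5.62×8.314×338/501 = 31.5 L.
Isothermal: T stays 338 K; PV = const ⇒ V₂ = 8.35 L, P₂ = 1890 kPa.
ΔU = 0 (ideal gas, T constant).
W = nRT ln(V₂/V₁) = 5.62×8.314×338×ln(0.265) = -21000 J.
Q = ΔU + W = -21000 J.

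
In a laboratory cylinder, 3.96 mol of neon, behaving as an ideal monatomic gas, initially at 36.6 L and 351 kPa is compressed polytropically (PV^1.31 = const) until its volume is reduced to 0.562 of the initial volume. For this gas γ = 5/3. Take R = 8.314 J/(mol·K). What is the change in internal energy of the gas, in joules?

T₁ = P₁V₁/(nR) = 351×36.6/(3.96×8.314) = 390 K.
Polytropic n=1.31: T₂ = T₁(V₁/V₂)^(n−1) = 390×(1.78)^0.31 = 467 K; P₂ = P₁(V₁/V₂)^n = 747 kPa.
For an ideal gas ΔU = nCvΔT with Cv = (3/2)R = 12.5 J/(mol·K).
ΔU = 3.96×12.5×(467−390) = 3770 J.

3770 J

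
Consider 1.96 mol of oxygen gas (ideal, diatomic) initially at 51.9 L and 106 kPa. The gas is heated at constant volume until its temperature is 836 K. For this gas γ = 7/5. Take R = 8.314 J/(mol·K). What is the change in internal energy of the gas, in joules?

20300 J

T₁ = P₁V₁/(nR) = 106×51.9/(1.96×8.314) = 338 K.
Isochoric: V stays 51.9 L; P/T = const ⇒ T₂ = 836 K, P₂ = 262 kPa.
For an ideal gas ΔU = nCvΔT with Cv = (5/2)R = 20.8 J/(mol·K).
ΔU = 1.96×20.8×(836−338) = 20300 J.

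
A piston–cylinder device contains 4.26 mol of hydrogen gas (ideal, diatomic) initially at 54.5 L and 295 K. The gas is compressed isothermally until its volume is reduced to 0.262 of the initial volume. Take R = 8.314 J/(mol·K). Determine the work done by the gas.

-14000 J

P₁ = nRT₁/V₁ = 4.26×8.314×295/54.5 = 192 kPa.
Isothermal: T stays 295 K; PV = const ⇒ V₂ = 14.3 L, P₂ = 732 kPa.
W = nRT ln(V₂/V₁) = 4.26×8.314×295×ln(0.262) = -14000 J.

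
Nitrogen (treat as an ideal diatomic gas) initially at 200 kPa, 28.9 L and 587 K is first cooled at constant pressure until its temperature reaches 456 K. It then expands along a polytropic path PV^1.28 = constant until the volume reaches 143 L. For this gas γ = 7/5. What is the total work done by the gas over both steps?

n = P₁V₁/(RT₁) = 200×28.9/(8.314×587) = 1.18 mol.
Step 1 — Isobaric: P stays 200 kPa; V/T = const ⇒ T₂ = 456 K, V₂ = 22.5 L.
W = PΔV = 200×(22.5−28.9) kPa·L = -1290 J.
ΔU = nCvΔT = 1.18×20.8×(456−587) = -3220 J.
Q = ΔU + W = nCpΔT = -4510 J.
State after step 1: P = 200 kPa, V = 22.5 L, T = 456 K.
Step 2 — Polytropic n=1.28: T₂ = T₁(V₁/V₂)^(n−1) = 456×(0.157)^0.28 = 272 K; P₂ = P₁(V₁/V₂)^n = 18.7 kPa.
W = (P₁V₁−P₂V₂)/(n−1) = (200×22.5−18.7×143)/0.28 = 6490 J.
ΔU = nCvΔT = 1.18×20.8×(272−456) = -4540 J.
Q = ΔU + W = 1950 J.
Net over both steps: W = 5200 J, Q = -2570 J, ΔU = -7770 J.

5200 J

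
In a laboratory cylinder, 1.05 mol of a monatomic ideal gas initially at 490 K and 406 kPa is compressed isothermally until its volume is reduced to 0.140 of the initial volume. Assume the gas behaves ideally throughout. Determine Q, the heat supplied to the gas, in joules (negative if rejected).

-8410 J

V₁ = nRT₁/P₁ = 1.05×8.314×490/406 = 10.5 L.
Isothermal: T stays 490 K; PV = const ⇒ V₂ = 1.48 L, P₂ = 2900 kPa.
ΔU = 0 (ideal gas, T constant).
W = nRT ln(V₂/V₁) = 1.05×8.314×490×ln(0.140) = -8410 J.
Q = ΔU + W = -8410 J.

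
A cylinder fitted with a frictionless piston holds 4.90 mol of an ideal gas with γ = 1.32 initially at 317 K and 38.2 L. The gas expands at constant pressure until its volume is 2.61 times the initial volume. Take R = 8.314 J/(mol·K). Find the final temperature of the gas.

827 K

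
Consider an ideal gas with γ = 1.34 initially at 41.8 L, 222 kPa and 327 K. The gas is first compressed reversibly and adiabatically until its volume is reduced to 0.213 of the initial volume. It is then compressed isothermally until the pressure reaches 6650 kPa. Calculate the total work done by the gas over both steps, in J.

n = P₁V₁/(RT₁) = 222×41.8/(8.314×327) = 3.41 mol.
Step 1 — Adiabatic: TV^(γ−1) = const ⇒ T₂ = 327×(4.69)^0.340 = 553 K; PV^γ = const ⇒ P₂ = 1760 kPa.
ΔU = nCvΔT = 3.41×24.5×(553−327) = 18900 J.
Q = 0 for an adiabatic process, so W = −ΔU = -18900 J.
State after step 1: P = 1760 kPa, V = 8.90 L, T = 553 K.
Step 2 — Isothermal: T stays 553 K; PV = const ⇒ V₂ = 2.36 L, P₂ = 6650 kPa.
ΔU = 0 (ideal gas, T constant).
W = nRT ln(V₂/V₁) = 3.41×8.314×553×ln(0.265) = -20800 J.
Q = ΔU + W = -20800 J.
Net over both steps: W = -39700 J, Q = -20800 J, ΔU = 18900 J.

-39700 J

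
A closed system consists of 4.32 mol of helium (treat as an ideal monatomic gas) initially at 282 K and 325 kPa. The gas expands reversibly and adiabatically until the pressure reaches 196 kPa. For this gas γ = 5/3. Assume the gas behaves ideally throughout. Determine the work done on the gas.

V₁ = nRT₁/P₁ = 4.32×8.314×282/325 = 31.2 L.
Adiabatic: T₂/T₁ = (P₂/P₁)^((γ−1)/γ) ⇒ T₂ = 282×(0.603)^0.400 = 230 K; V₂ = 42.2 L.
ΔU = nCvΔT = 4.32×12.5×(230−282) = -2780 J.
Q = 0 for an adiabatic process, so W = −ΔU = 2780 J.
Work done on the gas = −W_by = -2780 J.

-2780 J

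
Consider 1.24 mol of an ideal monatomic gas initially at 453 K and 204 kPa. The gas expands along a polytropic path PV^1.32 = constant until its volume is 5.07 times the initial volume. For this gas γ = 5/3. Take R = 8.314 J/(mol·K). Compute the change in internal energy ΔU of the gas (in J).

-2840 J

V₁ = nRT₁/P₁ = 1.24×8.314×453/204 = 22.9 L.
Polytropic n=1.32: T₂ = T₁(V₁/V₂)^(n−1) = 453×(0.197)^0.32 = 269 K; P₂ = P₁(V₁/V₂)^n = 23.9 kPa.
For an ideal gas ΔU = nCvΔT with Cv = (3/2)R = 12.5 J/(mol·K).
ΔU = 1.24×12.5×(269−453) = -2840 J.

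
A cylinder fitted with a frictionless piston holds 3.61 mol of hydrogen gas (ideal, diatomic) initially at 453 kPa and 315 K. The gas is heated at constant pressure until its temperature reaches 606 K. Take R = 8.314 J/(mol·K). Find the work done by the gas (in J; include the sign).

8730 J

V₁ = nRT₁/P₁ = 3.61×8.314×315/453 = 20.9 L.
Isobaric: P stays 453 kPa; V/T = const ⇒ T₂ = 606 K, V₂ = 40.2 L.
W = PΔV = 453×(40.2−20.9) kPa·L = 8730 J.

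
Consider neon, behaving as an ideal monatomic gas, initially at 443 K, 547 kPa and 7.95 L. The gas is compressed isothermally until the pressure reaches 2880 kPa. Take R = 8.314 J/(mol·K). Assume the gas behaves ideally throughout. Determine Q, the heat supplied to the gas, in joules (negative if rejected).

n = P₁V₁/(RT₁) = 547×7.95/(8.314×443) = 1.18 mol.
Isothermal: T stays 443 K; PV = const ⇒ V₂ = 1.51 L, P₂ = 2880 kPa.
ΔU = 0 (ideal gas, T constant).
W = nRT ln(V₂/V₁) = 1.18×8.314×443×ln(0.190) = -7220 J.
Q = ΔU + W = -7220 J.

-7220 J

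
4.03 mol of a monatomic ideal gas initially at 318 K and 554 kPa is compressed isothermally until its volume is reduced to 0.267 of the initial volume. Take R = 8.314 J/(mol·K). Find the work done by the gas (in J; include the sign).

-14100 J

V₁ = nRT₁/P₁ = 4.03×8.314×318/554 = 19.2 L.
Isothermal: T stays 318 K; PV = const ⇒ V₂ = 5.14 L, P₂ = 2070 kPa.
W = nRT ln(V₂/V₁) = 4.03×8.314×318×ln(0.267) = -14100 J.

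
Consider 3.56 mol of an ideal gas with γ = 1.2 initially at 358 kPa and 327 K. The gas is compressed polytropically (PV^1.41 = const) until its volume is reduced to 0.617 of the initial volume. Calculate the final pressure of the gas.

707 kPa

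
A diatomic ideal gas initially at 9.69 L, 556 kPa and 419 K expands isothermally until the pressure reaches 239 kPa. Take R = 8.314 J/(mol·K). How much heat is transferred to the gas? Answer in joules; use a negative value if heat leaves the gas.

4550 J

n = P₁V₁/(RT₁) = 556×9.69/(8.314×419) = 1.55 mol.
Isothermal: T stays 419 K; PV = const ⇒ V₂ = 22.5 L, P₂ = 239 kPa.
ΔU = 0 (ideal gas, T constant).
W = nRT ln(V₂/V₁) = 1.55×8.314×419×ln(2.33) = 4550 J.
Q = ΔU + W = 4550 J.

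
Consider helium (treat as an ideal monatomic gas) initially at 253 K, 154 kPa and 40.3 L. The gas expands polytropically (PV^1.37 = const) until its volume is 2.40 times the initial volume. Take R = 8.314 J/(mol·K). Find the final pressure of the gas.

46.4 kPa

Polytropic n=1.37: T₂ = T₁(V₁/V₂)^(n−1) = 253×(0.417)^0.37 = 183 K; P₂ = P₁(V₁/V₂)^n = 46.4 kPa.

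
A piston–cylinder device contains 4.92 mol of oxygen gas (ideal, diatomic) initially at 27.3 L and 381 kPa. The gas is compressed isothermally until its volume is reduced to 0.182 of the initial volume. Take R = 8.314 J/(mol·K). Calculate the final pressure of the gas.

2090 kPa

T₁ = P₁V₁/(nR) = 381×27.3/(4.92×8.314) = 254 K.
Isothermal: T stays 254 K; PV = const ⇒ V₂ = 4.97 L, P₂ = 2090 kPa.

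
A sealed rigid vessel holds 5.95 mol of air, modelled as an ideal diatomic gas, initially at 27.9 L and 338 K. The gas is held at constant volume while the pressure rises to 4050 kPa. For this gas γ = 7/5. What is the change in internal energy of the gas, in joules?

241000 J

P₁ = nRT₁/V₁ = 5.95×8.314×338/27.9 = 599 kPa.
Isochoric: V stays 27.9 L; P/T = const ⇒ T₂ = 2280 K, P₂ = 4050 kPa.
For an ideal gas ΔU = nCvΔT with Cv = (5/2)R = 20.8 J/(mol·K).
ΔU = 5.95×20.8×(2280−338) = 241000 J.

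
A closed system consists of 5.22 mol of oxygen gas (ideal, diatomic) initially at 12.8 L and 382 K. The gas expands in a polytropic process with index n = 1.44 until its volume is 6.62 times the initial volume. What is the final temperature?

P₁ = nRT₁/V₁ = 5.22×8.314×382/12.8 = 1300 kPa.
Polytropic n=1.44: T₂ = T₁(V₁/V₂)^(n−1) = 382×(0.151)^0.44 = 166 K; P₂ = P₁(V₁/V₂)^n = 85.2 kPa.

166 K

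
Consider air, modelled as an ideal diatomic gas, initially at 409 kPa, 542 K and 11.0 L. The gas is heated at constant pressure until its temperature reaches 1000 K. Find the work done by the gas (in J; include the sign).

3800 J

n = P₁V₁/(RT₁) = 409×11.0/(8.314×542) = 0.998 mol.
Isobaric: P stays 409 kPa; V/T = const ⇒ T₂ = 1000 K, V₂ = 20.3 L.
W = PΔV = 409×(20.3−11.0) kPa·L = 3800 J.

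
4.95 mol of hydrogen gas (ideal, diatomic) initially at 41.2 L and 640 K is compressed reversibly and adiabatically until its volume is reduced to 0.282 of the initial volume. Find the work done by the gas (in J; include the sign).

-43400 J

P₁ = nRT₁/V₁ = 4.95×8.314×640/41.2 = 639 kPa.
Adiabatic: TV^(γ−1) = const ⇒ T₂ = 640×(3.55)^0.400 = 1060 K; PV^γ = const ⇒ P₂ = 3760 kPa.
ΔU = nCvΔT = 4.95×20.8×(1060−640) = 43400 J.
Q = 0 for an adiabatic process, so W = −ΔU = -43400 J.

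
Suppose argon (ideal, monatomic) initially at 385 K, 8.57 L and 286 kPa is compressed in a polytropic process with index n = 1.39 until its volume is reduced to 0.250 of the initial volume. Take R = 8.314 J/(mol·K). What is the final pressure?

Polytropic n=1.39: T₂ = T₁(V₁/V₂)^(n−1) = 385×(4.00)^0.39 = 661 K; P₂ = P₁(V₁/V₂)^n = 1960 kPa.

1960 kPa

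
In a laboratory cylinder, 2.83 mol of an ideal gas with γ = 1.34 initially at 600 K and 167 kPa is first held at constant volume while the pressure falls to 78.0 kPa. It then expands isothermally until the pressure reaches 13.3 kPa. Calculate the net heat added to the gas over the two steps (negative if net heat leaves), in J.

V₁ = nRT₁/P₁ = 2.83×8.314×600/167 = 84.5 L.
Step 1 — Isochoric: V stays 84.5 L; P/T = const ⇒ T₂ = 280 K, P₂ = 78.0 kPa.
W = 0 (no volume change).
ΔU = nCvΔT = 2.83×24.5×(280−600) = -22100 J.
Q = ΔU = -22100 J.
State after step 1: P = 78.0 kPa, V = 84.5 L, T = 280 K.
Step 2 — Isothermal: T stays 280 K; PV = const ⇒ V₂ = 496 L, P₂ = 13.3 kPa.
ΔU = 0 (ideal gas, T constant).
W = nRT ln(V₂/V₁) = 2.83×8.314×280×ln(5.86) = 11700 J.
Q = ΔU + W = 11700 J.
Net over both steps: W = 11700 J, Q = -10500 J, ΔU = -22100 J.

-10500 J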